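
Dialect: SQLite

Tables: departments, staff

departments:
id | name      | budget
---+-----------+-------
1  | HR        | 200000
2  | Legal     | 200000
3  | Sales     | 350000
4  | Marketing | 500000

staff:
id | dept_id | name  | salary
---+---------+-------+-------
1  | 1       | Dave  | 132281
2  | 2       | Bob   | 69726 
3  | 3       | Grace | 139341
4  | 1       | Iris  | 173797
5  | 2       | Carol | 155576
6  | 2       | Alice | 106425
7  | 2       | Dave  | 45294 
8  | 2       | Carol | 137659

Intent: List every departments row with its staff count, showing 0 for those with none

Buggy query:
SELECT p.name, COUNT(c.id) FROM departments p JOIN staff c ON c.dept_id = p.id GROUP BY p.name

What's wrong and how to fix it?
Bug: INNER JOIN drops departments rows that have no matching staff rows

Fix: Use LEFT JOIN so parents without children still appear (COUNT(c.id) gives 0)

Corrected query:
SELECT p.name, COUNT(c.id) FROM departments p LEFT JOIN staff c ON c.dept_id = p.id GROUP BY p.name

Result:
name      | COUNT(c.id)
----------+------------
HR        | 2          
Legal     | 5          
Marketing | 0          
Sales     | 1          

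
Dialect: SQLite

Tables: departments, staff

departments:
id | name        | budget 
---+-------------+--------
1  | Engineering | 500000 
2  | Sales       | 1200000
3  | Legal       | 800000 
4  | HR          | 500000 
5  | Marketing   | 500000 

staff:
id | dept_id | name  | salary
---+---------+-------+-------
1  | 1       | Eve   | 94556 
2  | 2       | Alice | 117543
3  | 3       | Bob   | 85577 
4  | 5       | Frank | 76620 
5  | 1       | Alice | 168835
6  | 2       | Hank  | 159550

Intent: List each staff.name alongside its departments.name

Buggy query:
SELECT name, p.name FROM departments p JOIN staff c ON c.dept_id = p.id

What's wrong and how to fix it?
Bug: 'name' exists in both joined tables, so the database can't tell which one is meant

Fix: Qualify the column with its table alias (c.name)

Corrected query:
SELECT c.name, p.name FROM departments p JOIN staff c ON c.dept_id = p.id

Result:
name  | name       
------+------------
Eve   | Engineering
Alice | Sales      
Bob   | Legal      
Frank | Marketing  
Alice | Engineering
Hank  | Sales      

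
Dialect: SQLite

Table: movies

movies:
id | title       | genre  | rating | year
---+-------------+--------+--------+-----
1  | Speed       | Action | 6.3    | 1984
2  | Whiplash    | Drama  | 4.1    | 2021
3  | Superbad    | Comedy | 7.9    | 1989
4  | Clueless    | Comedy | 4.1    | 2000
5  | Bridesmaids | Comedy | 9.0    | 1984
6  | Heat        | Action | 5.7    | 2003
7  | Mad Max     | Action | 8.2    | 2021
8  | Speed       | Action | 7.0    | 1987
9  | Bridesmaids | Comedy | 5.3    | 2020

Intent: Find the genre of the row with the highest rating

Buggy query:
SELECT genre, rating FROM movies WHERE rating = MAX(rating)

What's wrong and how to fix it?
Bug: MAX(rating) is an aggregate and cannot be used directly in WHERE

Fix: Use a subquery: WHERE rating = (SELECT MAX(rating) FROM movies)

Corrected query:
SELECT genre, rating FROM movies WHERE rating = (SELECT MAX(rating) FROM movies)

Result:
genre  | rating
-------+-------
Comedy | 9     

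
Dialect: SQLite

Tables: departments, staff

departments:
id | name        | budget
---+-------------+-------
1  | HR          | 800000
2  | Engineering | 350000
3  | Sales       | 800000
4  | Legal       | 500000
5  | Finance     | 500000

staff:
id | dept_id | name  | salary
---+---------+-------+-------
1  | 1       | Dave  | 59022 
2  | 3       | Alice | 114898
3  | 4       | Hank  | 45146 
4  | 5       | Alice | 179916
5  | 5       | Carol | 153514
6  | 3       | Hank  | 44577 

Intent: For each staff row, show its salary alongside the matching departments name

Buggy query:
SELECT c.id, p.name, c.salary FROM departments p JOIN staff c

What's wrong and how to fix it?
Bug: Missing join condition: each staff row is matched to all departments rows instead of just its own

Fix: Add ON c.dept_id = p.id to the JOIN

Corrected query:
SELECT c.id, p.name, c.salary FROM departments p JOIN staff c ON c.dept_id = p.id

Result:
id | name    | salary
---+---------+-------
1  | HR      | 59022 
2  | Sales   | 114898
3  | Legal   | 45146 
4  | Finance | 179916
5  | Finance | 153514
6  | Sales   | 44577 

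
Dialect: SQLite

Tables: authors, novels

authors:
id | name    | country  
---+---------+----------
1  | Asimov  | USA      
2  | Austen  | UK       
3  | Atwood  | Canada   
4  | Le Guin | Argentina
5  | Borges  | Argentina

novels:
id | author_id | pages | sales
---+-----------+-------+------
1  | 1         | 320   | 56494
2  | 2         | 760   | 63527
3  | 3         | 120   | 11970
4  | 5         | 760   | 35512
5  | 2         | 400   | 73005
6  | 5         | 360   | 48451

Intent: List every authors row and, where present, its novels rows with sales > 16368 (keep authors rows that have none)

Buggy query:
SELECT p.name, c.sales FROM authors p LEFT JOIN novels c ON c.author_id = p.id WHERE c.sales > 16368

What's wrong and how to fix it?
Bug: Filtering c.sales in WHERE discards the NULL rows produced by LEFT JOIN, turning it into an inner join

Fix: Move the right-table condition into the ON clause so unmatched parents are kept

Corrected query:
SELECT p.name, c.sales FROM authors p LEFT JOIN novels c ON c.author_id = p.id AND c.sales > 16368

Result:
name    | sales
--------+------
Asimov  | 56494
Austen  | 63527
Austen  | 73005
Atwood  | NULL 
Le Guin | NULL 
Borges  | 35512
Borges  | 48451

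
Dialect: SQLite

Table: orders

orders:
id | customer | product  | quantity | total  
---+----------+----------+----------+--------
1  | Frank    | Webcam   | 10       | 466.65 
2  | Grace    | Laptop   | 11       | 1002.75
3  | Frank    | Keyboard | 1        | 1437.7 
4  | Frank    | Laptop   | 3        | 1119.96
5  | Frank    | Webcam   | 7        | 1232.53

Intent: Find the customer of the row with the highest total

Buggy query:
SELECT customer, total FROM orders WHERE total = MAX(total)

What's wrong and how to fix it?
Bug: MAX(total) is an aggregate and cannot be used directly in WHERE

Fix: Wrap MAX in a scalar subquery so WHERE compares against a single value

Corrected query:
SELECT customer, total FROM orders WHERE total = (SELECT MAX(total) FROM orders)

Result:
customer | total 
---------+-------
Frank    | 1437.7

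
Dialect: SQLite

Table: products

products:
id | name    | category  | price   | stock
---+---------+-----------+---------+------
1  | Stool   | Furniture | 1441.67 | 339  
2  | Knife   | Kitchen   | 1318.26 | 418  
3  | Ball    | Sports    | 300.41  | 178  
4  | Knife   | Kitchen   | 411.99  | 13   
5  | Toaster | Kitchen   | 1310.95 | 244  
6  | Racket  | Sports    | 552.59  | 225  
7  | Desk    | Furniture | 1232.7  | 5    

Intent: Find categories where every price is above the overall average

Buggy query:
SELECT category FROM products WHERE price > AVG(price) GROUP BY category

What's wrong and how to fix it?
Bug: WHERE evaluates per row before aggregation, so AVG() is unavailable

Fix: Compute the overall average in a scalar subquery and compare each group's MIN against it in HAVING

Corrected query:
SELECT category FROM products GROUP BY category HAVING MIN(price) > (SELECT AVG(price) FROM products)

Result:
category 
---------
Furniture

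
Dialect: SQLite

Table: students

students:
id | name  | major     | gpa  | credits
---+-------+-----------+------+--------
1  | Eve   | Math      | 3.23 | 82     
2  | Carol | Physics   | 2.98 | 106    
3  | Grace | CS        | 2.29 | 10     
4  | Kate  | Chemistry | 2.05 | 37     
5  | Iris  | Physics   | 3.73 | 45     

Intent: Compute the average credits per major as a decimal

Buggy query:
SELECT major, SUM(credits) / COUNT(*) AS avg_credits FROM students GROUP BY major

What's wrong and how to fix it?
Bug: SUM(credits) and COUNT(*) are both integers; the division truncates the fractional part

Fix: Multiply by 1.0 (or CAST to REAL) to force floating-point division

Corrected query:
SELECT major, SUM(credits) * 1.0 / COUNT(*) AS avg_credits FROM students GROUP BY major

Result:
major     | avg_credits
----------+------------
CS        | 10         
Chemistry | 37         
Math      | 82         
Physics   | 75.5       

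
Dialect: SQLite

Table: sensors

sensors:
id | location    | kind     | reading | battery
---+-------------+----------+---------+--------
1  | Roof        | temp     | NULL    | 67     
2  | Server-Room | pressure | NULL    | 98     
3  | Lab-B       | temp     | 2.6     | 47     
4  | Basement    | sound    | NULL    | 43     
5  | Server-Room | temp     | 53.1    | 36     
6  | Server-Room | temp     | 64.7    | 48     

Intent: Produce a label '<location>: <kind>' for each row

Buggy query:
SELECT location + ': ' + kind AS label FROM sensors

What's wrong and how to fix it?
Bug: '+' is numeric addition; on text columns SQLite converts them to 0 instead of concatenating

Fix: Replace + with || to concatenate text

Corrected query:
SELECT location || ': ' || kind AS label FROM sensors

Result:
label                
---------------------
Roof: temp           
Server-Room: pressure
Lab-B: temp          
Basement: sound      
Server-Room: temp    
Server-Room: temp    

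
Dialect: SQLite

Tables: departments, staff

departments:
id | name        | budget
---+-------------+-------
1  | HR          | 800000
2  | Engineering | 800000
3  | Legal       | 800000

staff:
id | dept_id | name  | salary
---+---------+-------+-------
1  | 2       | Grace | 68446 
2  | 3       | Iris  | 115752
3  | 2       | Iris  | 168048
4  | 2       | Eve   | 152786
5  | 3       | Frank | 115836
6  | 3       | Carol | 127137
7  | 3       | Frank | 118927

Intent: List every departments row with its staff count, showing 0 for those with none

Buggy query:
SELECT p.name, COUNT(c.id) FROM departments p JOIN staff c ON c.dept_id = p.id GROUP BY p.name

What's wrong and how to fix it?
Bug: An inner join excludes parents with zero children

Fix: Switch to LEFT JOIN to retain unmatched parent rows

Corrected query:
SELECT p.name, COUNT(c.id) FROM departments p LEFT JOIN staff c ON c.dept_id = p.id GROUP BY p.name

Result:
name        | COUNT(c.id)
------------+------------
Engineering | 3          
HR          | 0          
Legal       | 4          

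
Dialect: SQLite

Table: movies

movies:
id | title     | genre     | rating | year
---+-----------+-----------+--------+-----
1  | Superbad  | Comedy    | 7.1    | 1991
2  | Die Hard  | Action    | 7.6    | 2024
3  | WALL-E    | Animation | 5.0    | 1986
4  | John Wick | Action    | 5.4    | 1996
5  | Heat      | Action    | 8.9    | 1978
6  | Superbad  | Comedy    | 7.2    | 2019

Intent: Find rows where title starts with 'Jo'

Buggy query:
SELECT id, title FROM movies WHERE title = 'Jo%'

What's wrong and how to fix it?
Bug: Wildcards only work with LIKE; '=' treats '%' as a literal character

Fix: Use LIKE for wildcard pattern matching

Corrected query:
SELECT id, title FROM movies WHERE title LIKE 'Jo%'

Result:
id | title    
---+----------
4  | John Wick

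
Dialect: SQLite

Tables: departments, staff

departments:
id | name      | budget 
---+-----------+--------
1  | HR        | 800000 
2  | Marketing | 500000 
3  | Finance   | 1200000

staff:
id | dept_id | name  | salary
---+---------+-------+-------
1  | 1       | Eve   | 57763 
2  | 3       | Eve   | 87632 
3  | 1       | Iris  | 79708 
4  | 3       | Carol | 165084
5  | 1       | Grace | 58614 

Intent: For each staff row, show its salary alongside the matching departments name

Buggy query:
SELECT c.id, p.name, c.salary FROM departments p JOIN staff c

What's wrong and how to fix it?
Bug: Missing join condition: each staff row is matched to all departments rows instead of just its own

Fix: Specify the join condition linking the foreign key to the parent id

Corrected query:
SELECT c.id, p.name, c.salary FROM departments p JOIN staff c ON c.dept_id = p.id

Result:
id | name    | salary
---+---------+-------
1  | HR      | 57763 
2  | Finance | 87632 
3  | HR      | 79708 
4  | Finance | 165084
5  | HR      | 58614 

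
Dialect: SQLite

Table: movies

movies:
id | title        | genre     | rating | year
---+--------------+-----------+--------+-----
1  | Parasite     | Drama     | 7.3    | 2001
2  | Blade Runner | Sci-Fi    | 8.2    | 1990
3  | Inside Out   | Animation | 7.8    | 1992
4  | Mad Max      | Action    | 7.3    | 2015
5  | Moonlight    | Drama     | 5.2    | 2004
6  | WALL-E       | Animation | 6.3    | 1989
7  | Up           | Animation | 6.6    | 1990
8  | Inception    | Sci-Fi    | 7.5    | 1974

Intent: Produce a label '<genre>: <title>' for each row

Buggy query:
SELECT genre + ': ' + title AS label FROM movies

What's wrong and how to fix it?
Bug: '+' is numeric addition; on text columns SQLite converts them to 0 instead of concatenating

Fix: Use the || operator for string concatenation

Corrected query:
SELECT genre || ': ' || title AS label FROM movies

Result:
label                
---------------------
Drama: Parasite      
Sci-Fi: Blade Runner 
Animation: Inside Out
Action: Mad Max      
Drama: Moonlight     
Animation: WALL-E    
Animation: Up        
Sci-Fi: Inception    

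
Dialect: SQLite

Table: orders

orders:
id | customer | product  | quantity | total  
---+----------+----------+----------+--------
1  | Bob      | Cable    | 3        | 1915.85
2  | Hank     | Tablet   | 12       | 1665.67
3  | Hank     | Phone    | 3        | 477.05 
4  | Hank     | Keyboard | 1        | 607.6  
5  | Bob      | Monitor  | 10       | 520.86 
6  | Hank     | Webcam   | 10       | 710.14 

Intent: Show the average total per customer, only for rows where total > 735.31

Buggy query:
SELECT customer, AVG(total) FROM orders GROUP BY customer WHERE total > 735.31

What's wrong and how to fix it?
Bug: Row-level WHERE must come before GROUP BY in the clause order

Fix: Move the WHERE clause before GROUP BY

Corrected query:
SELECT customer, AVG(total) FROM orders WHERE total > 735.31 GROUP BY customer

Result:
customer | AVG(total)
---------+-----------
Bob      | 1915.85   
Hank     | 1665.67   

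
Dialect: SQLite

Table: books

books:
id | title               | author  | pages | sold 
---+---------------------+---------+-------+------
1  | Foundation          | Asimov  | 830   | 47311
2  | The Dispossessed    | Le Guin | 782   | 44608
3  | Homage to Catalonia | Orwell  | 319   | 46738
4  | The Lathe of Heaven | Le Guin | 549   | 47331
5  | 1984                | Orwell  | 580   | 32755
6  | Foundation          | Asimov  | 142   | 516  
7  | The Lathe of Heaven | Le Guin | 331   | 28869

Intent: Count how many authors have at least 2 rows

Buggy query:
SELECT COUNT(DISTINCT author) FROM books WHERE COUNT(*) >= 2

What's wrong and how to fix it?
Bug: WHERE filters individual rows, not groups, so a group-level COUNT is invalid there

Fix: Use a subquery that GROUPs and filters with HAVING, then count its rows

Corrected query:
SELECT COUNT(*) FROM (SELECT author FROM books GROUP BY author HAVING COUNT(*) >= 2)

Result:
COUNT(*)
--------
3       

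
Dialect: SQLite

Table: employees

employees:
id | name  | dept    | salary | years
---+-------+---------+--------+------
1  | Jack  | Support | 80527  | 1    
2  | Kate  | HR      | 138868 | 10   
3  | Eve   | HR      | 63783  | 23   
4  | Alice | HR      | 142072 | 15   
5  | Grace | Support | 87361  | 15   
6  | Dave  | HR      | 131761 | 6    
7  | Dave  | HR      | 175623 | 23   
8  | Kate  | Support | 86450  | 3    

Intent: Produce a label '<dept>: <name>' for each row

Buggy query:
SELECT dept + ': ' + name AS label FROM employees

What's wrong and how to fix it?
Bug: SQLite uses || for string concatenation; + coerces text to numbers (yielding 0)

Fix: Replace + with || to concatenate text

Corrected query:
SELECT dept || ': ' || name AS label FROM employees

Result:
label         
--------------
Support: Jack 
HR: Kate      
HR: Eve       
HR: Alice     
Support: Grace
HR: Dave      
HR: Dave      
Support: Kate 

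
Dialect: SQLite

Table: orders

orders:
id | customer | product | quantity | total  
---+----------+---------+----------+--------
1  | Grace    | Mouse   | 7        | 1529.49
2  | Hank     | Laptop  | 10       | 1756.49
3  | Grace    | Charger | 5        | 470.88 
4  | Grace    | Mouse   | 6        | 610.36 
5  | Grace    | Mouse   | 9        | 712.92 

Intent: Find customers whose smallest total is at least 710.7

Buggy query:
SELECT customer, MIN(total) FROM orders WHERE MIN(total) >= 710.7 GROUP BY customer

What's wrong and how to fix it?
Bug: Aggregates like MIN are computed per group after WHERE runs

Fix: Replace WHERE with HAVING after the GROUP BY

Corrected query:
SELECT customer, MIN(total) FROM orders GROUP BY customer HAVING MIN(total) >= 710.7

Result:
customer | MIN(total)
---------+-----------
Hank     | 1756.49   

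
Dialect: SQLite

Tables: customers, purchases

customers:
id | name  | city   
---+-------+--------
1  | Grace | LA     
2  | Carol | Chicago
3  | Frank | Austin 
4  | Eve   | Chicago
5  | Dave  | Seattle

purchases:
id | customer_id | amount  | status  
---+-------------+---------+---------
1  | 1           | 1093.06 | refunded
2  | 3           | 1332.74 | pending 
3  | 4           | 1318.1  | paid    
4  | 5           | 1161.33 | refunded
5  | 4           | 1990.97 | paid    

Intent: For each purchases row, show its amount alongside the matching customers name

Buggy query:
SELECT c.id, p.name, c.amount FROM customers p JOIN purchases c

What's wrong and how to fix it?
Bug: Missing join condition: each purchases row is matched to all customers rows instead of just its own

Fix: Specify the join condition linking the foreign key to the parent id

Corrected query:
SELECT c.id, p.name, c.amount FROM customers p JOIN purchases c ON c.customer_id = p.id

Result:
id | name  | amount 
---+-------+--------
1  | Grace | 1093.06
2  | Frank | 1332.74
3  | Eve   | 1318.1 
4  | Dave  | 1161.33
5  | Eve   | 1990.97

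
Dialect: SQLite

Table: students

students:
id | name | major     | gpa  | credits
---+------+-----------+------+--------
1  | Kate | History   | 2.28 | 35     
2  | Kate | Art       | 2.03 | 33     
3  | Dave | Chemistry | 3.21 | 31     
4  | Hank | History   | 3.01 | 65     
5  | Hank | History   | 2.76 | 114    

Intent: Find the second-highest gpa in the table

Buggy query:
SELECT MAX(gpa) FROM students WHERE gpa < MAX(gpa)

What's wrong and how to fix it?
Bug: MAX(gpa) on the right of the comparison is an aggregate-in-WHERE error

Fix: Put the inner MAX in a scalar subquery

Corrected query:
SELECT MAX(gpa) FROM students WHERE gpa < (SELECT MAX(gpa) FROM students)

Result:
MAX(gpa)
--------
3.01    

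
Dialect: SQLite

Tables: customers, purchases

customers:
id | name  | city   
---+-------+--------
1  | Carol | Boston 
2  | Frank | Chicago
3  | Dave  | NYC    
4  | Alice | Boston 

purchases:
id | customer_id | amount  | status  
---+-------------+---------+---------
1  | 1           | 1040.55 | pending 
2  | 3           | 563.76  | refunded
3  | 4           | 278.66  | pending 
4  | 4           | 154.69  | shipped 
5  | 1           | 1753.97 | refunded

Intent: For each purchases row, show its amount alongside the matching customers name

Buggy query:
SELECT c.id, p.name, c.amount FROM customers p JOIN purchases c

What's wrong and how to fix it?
Bug: JOIN with no ON clause produces a cartesian product; every purchases row pairs with every customers row

Fix: Add ON c.customer_id = p.id to the JOIN

Corrected query:
SELECT c.id, p.name, c.amount FROM customers p JOIN purchases c ON c.customer_id = p.id

Result:
id | name  | amount 
---+-------+--------
1  | Carol | 1040.55
2  | Dave  | 563.76 
3  | Alice | 278.66 
4  | Alice | 154.69 
5  | Carol | 1753.97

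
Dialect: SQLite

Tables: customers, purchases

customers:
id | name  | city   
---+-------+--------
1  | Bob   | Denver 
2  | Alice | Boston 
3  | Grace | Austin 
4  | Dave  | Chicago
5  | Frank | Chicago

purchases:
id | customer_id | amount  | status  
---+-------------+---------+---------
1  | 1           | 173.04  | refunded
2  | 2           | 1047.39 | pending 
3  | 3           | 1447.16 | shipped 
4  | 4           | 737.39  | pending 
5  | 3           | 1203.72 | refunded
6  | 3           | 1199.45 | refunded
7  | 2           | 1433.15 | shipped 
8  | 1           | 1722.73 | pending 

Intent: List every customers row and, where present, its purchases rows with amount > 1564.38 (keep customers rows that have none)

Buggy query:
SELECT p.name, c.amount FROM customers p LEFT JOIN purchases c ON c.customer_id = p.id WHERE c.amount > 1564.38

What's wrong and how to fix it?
Bug: Filtering c.amount in WHERE discards the NULL rows produced by LEFT JOIN, turning it into an inner join

Fix: Put 'c.amount > 1564.38' in the JOIN's ON clause instead of WHERE

Corrected query:
SELECT p.name, c.amount FROM customers p LEFT JOIN purchases c ON c.customer_id = p.id AND c.amount > 1564.38

Result:
name  | amount 
------+--------
Bob   | 1722.73
Alice | NULL   
Grace | NULL   
Dave  | NULL   
Frank | NULL   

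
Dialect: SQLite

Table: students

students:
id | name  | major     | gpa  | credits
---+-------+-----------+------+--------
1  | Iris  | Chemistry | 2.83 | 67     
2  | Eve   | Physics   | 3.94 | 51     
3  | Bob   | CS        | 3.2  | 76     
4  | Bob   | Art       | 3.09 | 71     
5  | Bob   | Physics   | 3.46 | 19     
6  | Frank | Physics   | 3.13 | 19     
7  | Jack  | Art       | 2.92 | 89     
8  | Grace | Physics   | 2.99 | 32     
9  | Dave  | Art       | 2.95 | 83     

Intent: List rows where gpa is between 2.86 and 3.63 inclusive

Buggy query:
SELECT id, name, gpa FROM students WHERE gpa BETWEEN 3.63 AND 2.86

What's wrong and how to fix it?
Bug: The bounds are reversed; BETWEEN a AND b requires a <= b to match anything

Fix: Swap the bounds so the smaller value comes first

Corrected query:
SELECT id, name, gpa FROM students WHERE gpa BETWEEN 2.86 AND 3.63

Result:
id | name  | gpa 
---+-------+-----
3  | Bob   | 3.2 
4  | Bob   | 3.09
5  | Bob   | 3.46
6  | Frank | 3.13
7  | Jack  | 2.92
8  | Grace | 2.99
9  | Dave  | 2.95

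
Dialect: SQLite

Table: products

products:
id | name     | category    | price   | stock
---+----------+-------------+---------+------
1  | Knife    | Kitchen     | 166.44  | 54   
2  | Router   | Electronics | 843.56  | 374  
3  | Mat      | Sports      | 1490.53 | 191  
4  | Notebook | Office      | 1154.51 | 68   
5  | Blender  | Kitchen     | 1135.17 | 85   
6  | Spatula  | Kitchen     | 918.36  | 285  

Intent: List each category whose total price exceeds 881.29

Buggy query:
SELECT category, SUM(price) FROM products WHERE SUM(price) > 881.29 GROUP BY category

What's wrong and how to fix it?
Bug: WHERE runs before GROUP BY, so aggregates aren't available there

Fix: Move the aggregate condition to a HAVING clause

Corrected query:
SELECT category, SUM(price) FROM products GROUP BY category HAVING SUM(price) > 881.29

Result:
category | SUM(price)
---------+-----------
Kitchen  | 2219.97   
Office   | 1154.51   
Sports   | 1490.53   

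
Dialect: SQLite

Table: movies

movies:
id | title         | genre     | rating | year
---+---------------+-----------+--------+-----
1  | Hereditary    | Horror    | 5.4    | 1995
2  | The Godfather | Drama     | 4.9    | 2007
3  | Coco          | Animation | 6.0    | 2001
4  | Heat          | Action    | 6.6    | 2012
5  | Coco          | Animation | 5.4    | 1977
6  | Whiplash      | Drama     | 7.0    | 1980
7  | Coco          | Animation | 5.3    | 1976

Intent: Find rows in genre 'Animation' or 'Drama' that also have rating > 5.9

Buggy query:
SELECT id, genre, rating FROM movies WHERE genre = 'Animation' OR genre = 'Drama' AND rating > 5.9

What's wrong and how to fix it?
Bug: AND binds tighter than OR, so this parses as genre = 'Animation' OR (genre = 'Drama' AND rating > 5.9)

Fix: Add parentheses around the OR so the AND applies to both alternatives

Corrected query:
SELECT id, genre, rating FROM movies WHERE (genre = 'Animation' OR genre = 'Drama') AND rating > 5.9

Result:
id | genre     | rating
---+-----------+-------
3  | Animation | 6     
6  | Drama     | 7     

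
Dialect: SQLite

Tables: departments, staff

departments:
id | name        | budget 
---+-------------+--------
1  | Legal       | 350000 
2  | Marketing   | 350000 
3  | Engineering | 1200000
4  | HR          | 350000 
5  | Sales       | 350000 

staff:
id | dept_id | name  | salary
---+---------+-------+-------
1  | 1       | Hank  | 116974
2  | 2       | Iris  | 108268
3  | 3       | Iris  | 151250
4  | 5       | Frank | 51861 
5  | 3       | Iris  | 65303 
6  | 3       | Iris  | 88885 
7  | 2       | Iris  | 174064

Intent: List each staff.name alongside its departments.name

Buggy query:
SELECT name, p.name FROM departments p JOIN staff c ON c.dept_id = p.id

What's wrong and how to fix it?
Bug: Both tables have a 'name' column; the unqualified reference is ambiguous

Fix: Prefix ambiguous columns with the table alias

Corrected query:
SELECT c.name, p.name FROM departments p JOIN staff c ON c.dept_id = p.id

Result:
name  | name       
------+------------
Hank  | Legal      
Iris  | Marketing  
Iris  | Engineering
Frank | Sales      
Iris  | Engineering
Iris  | Engineering
Iris  | Marketing  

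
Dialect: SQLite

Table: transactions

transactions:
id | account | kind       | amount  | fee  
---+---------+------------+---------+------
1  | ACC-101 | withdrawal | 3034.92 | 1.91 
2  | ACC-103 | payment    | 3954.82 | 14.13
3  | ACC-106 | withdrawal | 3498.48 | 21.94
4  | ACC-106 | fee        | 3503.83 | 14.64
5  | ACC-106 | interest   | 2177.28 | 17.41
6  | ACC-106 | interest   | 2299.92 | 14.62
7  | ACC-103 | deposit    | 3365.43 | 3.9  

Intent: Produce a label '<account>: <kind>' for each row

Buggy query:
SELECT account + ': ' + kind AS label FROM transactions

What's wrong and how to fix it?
Bug: SQLite uses || for string concatenation; + coerces text to numbers (yielding 0)

Fix: Use the || operator for string concatenation

Corrected query:
SELECT account || ': ' || kind AS label FROM transactions

Result:
label              
-------------------
ACC-101: withdrawal
ACC-103: payment   
ACC-106: withdrawal
ACC-106: fee       
ACC-106: interest  
ACC-106: interest  
ACC-103: deposit   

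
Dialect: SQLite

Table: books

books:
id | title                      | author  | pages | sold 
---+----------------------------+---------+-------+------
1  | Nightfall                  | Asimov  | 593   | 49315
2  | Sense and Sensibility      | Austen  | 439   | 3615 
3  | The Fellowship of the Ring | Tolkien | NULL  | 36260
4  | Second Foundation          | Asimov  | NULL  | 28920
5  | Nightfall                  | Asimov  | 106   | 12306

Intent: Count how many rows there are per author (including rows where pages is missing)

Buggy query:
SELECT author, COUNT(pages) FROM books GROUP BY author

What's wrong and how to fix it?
Bug: COUNT(pages) skips NULLs, so groups with missing pages are undercounted

Fix: Use COUNT(*) to count all rows regardless of NULL

Corrected query:
SELECT author, COUNT(*) FROM books GROUP BY author

Result:
author  | COUNT(*)
--------+---------
Asimov  | 3       
Austen  | 1       
Tolkien | 1       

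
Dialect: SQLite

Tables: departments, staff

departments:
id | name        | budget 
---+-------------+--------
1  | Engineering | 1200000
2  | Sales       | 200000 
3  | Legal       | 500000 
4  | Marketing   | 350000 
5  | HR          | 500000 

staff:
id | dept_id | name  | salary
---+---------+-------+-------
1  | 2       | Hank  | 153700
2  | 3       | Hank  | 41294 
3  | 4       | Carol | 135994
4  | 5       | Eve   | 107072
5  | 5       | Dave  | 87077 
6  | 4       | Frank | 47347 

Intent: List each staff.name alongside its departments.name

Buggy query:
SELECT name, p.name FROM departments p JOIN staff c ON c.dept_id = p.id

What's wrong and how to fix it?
Bug: Both tables have a 'name' column; the unqualified reference is ambiguous

Fix: Qualify the column with its table alias (c.name)

Corrected query:
SELECT c.name, p.name FROM departments p JOIN staff c ON c.dept_id = p.id

Result:
name  | name     
------+----------
Hank  | Sales    
Hank  | Legal    
Carol | Marketing
Eve   | HR       
Dave  | HR       
Frank | Marketing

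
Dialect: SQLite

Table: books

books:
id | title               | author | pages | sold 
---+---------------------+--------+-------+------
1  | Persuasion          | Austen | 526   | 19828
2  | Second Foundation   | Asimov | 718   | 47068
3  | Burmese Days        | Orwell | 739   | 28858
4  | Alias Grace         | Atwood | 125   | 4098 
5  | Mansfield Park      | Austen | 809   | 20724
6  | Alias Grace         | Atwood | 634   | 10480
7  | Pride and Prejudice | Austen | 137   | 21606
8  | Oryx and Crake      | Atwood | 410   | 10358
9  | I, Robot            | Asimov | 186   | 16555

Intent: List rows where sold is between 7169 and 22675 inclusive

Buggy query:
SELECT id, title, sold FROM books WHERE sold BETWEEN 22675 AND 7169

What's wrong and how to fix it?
Bug: BETWEEN expects the lower bound first; with 22675 AND 7169 the range is empty

Fix: Swap the bounds so the smaller value comes first

Corrected query:
SELECT id, title, sold FROM books WHERE sold BETWEEN 7169 AND 22675

Result:
id | title               | sold 
---+---------------------+------
1  | Persuasion          | 19828
5  | Mansfield Park      | 20724
6  | Alias Grace         | 10480
7  | Pride and Prejudice | 21606
8  | Oryx and Crake      | 10358
9  | I, Robot            | 16555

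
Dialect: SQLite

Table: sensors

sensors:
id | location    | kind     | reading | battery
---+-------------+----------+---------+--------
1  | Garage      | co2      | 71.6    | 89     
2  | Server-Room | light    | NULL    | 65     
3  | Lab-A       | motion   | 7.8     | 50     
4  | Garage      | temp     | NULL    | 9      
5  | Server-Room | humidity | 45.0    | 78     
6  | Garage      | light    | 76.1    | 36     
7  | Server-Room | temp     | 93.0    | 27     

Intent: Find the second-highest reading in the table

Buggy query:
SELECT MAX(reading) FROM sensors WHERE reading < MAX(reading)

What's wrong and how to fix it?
Bug: The inner MAX is an aggregate inside WHERE, which is not allowed

Fix: Put the inner MAX in a scalar subquery

Corrected query:
SELECT MAX(reading) FROM sensors WHERE reading < (SELECT MAX(reading) FROM sensors)

Result:
MAX(reading)
------------
76.1        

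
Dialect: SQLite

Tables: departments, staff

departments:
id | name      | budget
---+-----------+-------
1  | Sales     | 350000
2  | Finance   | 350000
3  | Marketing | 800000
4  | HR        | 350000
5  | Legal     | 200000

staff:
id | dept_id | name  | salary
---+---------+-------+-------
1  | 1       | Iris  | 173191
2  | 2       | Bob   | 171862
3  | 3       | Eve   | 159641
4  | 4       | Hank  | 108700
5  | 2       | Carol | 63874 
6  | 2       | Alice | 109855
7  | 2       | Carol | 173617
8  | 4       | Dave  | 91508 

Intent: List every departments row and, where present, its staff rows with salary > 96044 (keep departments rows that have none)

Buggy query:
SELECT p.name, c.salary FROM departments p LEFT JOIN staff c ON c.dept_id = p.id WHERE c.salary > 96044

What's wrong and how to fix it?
Bug: A WHERE condition on the right-hand table after LEFT JOIN drops unmatched parents

Fix: Put 'c.salary > 96044' in the JOIN's ON clause instead of WHERE

Corrected query:
SELECT p.name, c.salary FROM departments p LEFT JOIN staff c ON c.dept_id = p.id AND c.salary > 96044

Result:
name      | salary
----------+-------
Sales     | 173191
Finance   | 109855
Finance   | 171862
Finance   | 173617
Marketing | 159641
HR        | 108700
Legal     | NULL  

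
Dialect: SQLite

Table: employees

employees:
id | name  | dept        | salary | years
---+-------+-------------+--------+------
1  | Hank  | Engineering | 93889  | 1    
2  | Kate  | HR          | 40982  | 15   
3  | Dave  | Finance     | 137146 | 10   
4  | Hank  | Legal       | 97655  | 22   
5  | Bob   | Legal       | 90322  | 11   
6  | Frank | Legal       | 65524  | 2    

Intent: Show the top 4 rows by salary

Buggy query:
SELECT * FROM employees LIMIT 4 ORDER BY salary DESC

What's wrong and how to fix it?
Bug: LIMIT must come after ORDER BY

Fix: Swap the clauses: ORDER BY first, then LIMIT

Corrected query:
SELECT * FROM employees ORDER BY salary DESC LIMIT 4

Result:
id | name | dept        | salary | years
---+------+-------------+--------+------
3  | Dave | Finance     | 137146 | 10   
4  | Hank | Legal       | 97655  | 22   
1  | Hank | Engineering | 93889  | 1    
5  | Bob  | Legal       | 90322  | 11   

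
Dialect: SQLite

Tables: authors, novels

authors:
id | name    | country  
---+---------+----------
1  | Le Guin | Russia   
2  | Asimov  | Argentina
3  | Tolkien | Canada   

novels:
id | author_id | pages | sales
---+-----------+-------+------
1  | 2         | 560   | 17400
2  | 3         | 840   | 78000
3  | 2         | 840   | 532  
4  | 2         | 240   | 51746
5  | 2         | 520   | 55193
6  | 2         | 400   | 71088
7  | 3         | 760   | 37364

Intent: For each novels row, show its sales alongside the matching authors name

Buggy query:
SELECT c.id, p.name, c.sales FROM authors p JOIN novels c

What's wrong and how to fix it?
Bug: Missing join condition: each novels row is matched to all authors rows instead of just its own

Fix: Specify the join condition linking the foreign key to the parent id

Corrected query:
SELECT c.id, p.name, c.sales FROM authors p JOIN novels c ON c.author_id = p.id

Result:
id | name    | sales
---+---------+------
1  | Asimov  | 17400
2  | Tolkien | 78000
3  | Asimov  | 532  
4  | Asimov  | 51746
5  | Asimov  | 55193
6  | Asimov  | 71088
7  | Tolkien | 37364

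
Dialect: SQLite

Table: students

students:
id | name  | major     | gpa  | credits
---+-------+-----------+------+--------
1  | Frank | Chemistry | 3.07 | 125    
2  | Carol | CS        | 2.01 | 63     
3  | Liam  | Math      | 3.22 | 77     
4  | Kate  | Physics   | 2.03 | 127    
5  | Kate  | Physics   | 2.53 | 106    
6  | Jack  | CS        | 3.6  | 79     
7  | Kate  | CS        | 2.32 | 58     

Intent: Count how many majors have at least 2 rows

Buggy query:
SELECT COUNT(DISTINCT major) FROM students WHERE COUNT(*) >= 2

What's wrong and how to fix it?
Bug: COUNT(*) cannot appear in WHERE; the per-group count doesn't exist yet

Fix: Group first with HAVING COUNT(*) >= 2, then COUNT the resulting groups

Corrected query:
SELECT COUNT(*) FROM (SELECT major FROM students GROUP BY major HAVING COUNT(*) >= 2)

Result:
COUNT(*)
--------
2       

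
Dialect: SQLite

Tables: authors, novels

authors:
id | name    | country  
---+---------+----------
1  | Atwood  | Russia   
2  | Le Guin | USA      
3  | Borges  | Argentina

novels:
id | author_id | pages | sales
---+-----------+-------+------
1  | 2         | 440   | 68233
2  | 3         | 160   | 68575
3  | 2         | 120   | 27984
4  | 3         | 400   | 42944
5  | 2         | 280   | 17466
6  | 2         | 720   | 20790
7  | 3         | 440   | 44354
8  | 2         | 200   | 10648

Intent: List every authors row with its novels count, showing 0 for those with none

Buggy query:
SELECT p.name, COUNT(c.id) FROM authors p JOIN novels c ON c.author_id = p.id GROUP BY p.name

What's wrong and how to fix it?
Bug: INNER JOIN drops authors rows that have no matching novels rows

Fix: Switch to LEFT JOIN to retain unmatched parent rows

Corrected query:
SELECT p.name, COUNT(c.id) FROM authors p LEFT JOIN novels c ON c.author_id = p.id GROUP BY p.name

Result:
name    | COUNT(c.id)
--------+------------
Atwood  | 0          
Borges  | 3          
Le Guin | 5          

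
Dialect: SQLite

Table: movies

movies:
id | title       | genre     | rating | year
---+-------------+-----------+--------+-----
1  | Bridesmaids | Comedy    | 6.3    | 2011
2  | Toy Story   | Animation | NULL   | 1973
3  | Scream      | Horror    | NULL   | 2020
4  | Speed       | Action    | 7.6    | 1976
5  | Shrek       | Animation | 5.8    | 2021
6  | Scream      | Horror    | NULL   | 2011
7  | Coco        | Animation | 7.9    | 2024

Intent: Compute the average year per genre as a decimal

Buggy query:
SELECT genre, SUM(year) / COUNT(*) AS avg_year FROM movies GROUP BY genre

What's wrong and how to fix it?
Bug: Both operands are integers, so '/' performs integer division and truncates

Fix: Multiply by 1.0 (or CAST to REAL) to force floating-point division

Corrected query:
SELECT genre, SUM(year) * 1.0 / COUNT(*) AS avg_year FROM movies GROUP BY genre

Result:
genre     | avg_year
----------+---------
Action    | 1976    
Animation | 2006    
Comedy    | 2011    
Horror    | 2015.5  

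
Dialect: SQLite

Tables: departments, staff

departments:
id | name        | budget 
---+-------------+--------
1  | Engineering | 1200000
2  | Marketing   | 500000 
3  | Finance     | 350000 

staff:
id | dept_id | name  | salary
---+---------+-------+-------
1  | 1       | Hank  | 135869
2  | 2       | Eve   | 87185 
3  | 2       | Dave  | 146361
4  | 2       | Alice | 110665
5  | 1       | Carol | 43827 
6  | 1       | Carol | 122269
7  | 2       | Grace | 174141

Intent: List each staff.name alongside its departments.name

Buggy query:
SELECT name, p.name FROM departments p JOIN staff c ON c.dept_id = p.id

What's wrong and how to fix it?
Bug: 'name' exists in both joined tables, so the database can't tell which one is meant

Fix: Qualify the column with its table alias (c.name)

Corrected query:
SELECT c.name, p.name FROM departments p JOIN staff c ON c.dept_id = p.id

Result:
name  | name       
------+------------
Hank  | Engineering
Eve   | Marketing  
Dave  | Marketing  
Alice | Marketing  
Carol | Engineering
Carol | Engineering
Grace | Marketing  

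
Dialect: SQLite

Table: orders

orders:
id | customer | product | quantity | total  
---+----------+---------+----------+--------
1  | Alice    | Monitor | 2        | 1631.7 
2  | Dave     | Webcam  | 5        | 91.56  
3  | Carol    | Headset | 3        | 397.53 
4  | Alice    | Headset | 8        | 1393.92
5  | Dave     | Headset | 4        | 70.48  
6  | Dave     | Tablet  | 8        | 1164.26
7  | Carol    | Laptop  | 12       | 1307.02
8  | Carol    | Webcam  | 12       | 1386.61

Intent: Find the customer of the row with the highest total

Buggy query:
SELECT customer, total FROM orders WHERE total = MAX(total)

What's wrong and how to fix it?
Bug: WHERE is evaluated per row; an aggregate over the whole table isn't defined there

Fix: Use a subquery: WHERE total = (SELECT MAX(total) FROM orders)

Corrected query:
SELECT customer, total FROM orders WHERE total = (SELECT MAX(total) FROM orders)

Result:
customer | total 
---------+-------
Alice    | 1631.7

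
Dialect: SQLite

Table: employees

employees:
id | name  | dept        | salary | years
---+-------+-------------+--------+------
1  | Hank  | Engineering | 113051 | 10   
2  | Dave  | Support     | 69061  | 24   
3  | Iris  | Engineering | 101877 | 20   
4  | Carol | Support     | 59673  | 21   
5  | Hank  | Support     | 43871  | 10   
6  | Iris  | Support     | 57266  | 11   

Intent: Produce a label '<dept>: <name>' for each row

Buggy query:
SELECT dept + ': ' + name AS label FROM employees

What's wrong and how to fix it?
Bug: '+' is numeric addition; on text columns SQLite converts them to 0 instead of concatenating

Fix: Use the || operator for string concatenation

Corrected query:
SELECT dept || ': ' || name AS label FROM employees

Result:
label            
-----------------
Engineering: Hank
Support: Dave    
Engineering: Iris
Support: Carol   
Support: Hank    
Support: Iris    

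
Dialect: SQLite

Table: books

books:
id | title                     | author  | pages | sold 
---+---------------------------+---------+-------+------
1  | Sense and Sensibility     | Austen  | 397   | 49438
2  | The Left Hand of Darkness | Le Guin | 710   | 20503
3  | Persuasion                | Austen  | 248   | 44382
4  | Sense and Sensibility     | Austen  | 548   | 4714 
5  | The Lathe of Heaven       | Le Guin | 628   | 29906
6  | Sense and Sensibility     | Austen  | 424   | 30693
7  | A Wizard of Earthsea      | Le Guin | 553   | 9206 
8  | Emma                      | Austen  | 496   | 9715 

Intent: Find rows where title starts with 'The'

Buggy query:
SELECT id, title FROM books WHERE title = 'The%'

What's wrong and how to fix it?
Bug: '=' compares the literal string including the % character; pattern matching needs LIKE

Fix: Replace '=' with LIKE so 'The%' is treated as a pattern

Corrected query:
SELECT id, title FROM books WHERE title LIKE 'The%'

Result:
id | title                    
---+--------------------------
2  | The Left Hand of Darkness
5  | The Lathe of Heaven      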